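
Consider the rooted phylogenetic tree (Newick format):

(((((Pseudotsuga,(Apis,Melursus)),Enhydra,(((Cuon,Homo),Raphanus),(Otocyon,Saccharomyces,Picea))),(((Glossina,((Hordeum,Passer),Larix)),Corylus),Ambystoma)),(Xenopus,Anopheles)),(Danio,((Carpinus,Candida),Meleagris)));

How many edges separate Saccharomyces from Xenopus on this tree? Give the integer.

7

The MRCA of Saccharomyces and Xenopus is the node subtending ((((Pseudotsuga,(Apis,Melursus)),Enhydra,(((Cuon,Homo),Raphanus),(Otocyon,Saccharomyces,Picea))),(((Glossina,((Hordeum,Passer),Larix)),Corylus),Ambystoma)),(Xenopus,Anopheles)).
From Saccharomyces up to that node: 5 branches. From Xenopus up to the same node: 2 branches. Total: 5 + 2 = 7.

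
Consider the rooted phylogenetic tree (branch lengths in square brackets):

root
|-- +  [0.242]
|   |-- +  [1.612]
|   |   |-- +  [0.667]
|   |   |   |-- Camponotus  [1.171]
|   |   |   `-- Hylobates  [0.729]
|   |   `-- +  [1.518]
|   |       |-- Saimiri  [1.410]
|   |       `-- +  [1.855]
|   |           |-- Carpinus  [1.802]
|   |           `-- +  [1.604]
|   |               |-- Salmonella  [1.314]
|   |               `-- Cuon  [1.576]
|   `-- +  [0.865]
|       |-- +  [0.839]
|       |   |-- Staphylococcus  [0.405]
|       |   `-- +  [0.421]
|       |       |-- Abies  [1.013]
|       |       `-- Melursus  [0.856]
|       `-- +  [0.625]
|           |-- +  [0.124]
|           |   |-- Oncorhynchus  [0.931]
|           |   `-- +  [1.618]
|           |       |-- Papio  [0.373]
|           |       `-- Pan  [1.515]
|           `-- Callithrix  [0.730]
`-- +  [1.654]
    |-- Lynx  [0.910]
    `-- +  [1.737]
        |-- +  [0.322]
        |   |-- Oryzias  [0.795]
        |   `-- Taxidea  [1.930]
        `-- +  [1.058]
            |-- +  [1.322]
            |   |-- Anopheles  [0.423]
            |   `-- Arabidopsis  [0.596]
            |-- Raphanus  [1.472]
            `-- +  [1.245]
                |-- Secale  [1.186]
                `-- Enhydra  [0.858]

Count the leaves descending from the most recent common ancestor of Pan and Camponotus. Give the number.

13

The MRCA of Pan and Camponotus is the node subtending (((Camponotus,Hylobates),(Saimiri,(Carpinus,(Salmonella,Cuon)))),((Staphylococcus,(Abies,Melursus)),((Oncorhynchus,(Papio,Pan)),Callithrix))).
That clade contains 13 terminal taxa: Abies, Callithrix, Camponotus, Carpinus, Cuon, Hylobates, Melursus, Oncorhynchus, Pan, Papio, Saimiri, Salmonella, Staphylococcus.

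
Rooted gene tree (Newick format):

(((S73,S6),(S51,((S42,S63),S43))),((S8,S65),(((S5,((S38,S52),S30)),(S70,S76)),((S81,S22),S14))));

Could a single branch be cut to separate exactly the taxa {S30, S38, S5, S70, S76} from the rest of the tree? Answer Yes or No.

The MRCA of the listed taxa subtends ((S5,((S38,S52),S30)),(S70,S76)).
That clade also contains S52, which is not in the proposed group, so the group is not monophyletic.

No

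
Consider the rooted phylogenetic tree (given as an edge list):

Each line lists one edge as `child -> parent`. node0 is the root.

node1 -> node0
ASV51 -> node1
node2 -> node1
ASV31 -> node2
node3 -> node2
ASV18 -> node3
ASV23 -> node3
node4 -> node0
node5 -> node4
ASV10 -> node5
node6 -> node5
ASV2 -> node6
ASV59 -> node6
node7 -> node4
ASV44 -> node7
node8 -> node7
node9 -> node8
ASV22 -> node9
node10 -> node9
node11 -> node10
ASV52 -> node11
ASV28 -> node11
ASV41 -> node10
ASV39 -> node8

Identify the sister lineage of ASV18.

ASV23

ASV18 attaches to the tree at the node subtending (ASV18,ASV23).
The other lineage descending from that same node — the sister group — is the single tip ASV23.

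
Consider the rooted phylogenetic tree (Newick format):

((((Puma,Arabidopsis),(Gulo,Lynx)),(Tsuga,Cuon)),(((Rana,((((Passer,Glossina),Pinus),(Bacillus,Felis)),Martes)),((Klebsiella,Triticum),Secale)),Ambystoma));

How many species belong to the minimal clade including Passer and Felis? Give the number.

5

The MRCA of Passer and Felis is the node subtending (((Passer,Glossina),Pinus),(Bacillus,Felis)).
That clade contains 5 terminal taxa: Bacillus, Felis, Glossina, Passer, Pinus.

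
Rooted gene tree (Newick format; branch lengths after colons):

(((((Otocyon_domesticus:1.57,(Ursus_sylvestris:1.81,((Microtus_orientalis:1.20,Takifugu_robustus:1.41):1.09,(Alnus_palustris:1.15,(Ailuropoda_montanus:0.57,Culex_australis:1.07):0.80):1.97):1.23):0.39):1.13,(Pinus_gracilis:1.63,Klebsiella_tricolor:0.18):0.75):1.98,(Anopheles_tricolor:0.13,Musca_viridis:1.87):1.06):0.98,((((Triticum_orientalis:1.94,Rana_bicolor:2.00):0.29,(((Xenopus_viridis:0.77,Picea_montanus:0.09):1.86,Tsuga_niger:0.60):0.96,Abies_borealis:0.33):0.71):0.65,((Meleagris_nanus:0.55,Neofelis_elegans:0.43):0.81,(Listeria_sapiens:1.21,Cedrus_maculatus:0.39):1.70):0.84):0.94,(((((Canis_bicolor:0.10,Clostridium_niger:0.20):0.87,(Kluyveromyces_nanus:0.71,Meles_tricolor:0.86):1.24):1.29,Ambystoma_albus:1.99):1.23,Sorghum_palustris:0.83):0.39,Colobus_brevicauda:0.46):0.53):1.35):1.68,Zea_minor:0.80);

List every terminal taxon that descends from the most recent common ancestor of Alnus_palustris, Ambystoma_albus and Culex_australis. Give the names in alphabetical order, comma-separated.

Abies_borealis, Ailuropoda_montanus, Alnus_palustris, Ambystoma_albus, Anopheles_tricolor, Canis_bicolor, Cedrus_maculatus, Clostridium_niger, Colobus_brevicauda, Culex_australis, Klebsiella_tricolor, Kluyveromyces_nanus, Listeria_sapiens, Meleagris_nanus, Meles_tricolor, Microtus_orientalis, Musca_viridis, Neofelis_elegans, Otocyon_domesticus, Picea_montanus, Pinus_gracilis, Rana_bicolor, Sorghum_palustris, Takifugu_robustus, Triticum_orientalis, Tsuga_niger, Ursus_sylvestris, Xenopus_viridis

Tracing Alnus_palustris: it sits inside (Alnus_palustris,(Ailuropoda_montanus,Culex_australis)).
Tracing Ambystoma_albus: it sits inside (((Canis_bicolor,Clostridium_niger),(Kluyveromyces_nanus,Meles_tricolor)),Ambystoma_albus).
Tracing Culex_australis: it sits inside (Ailuropoda_montanus,Culex_australis).
The smallest clade enclosing all 3 is ((((Otocyon_domesticus,(Ursus_sylvestris,((Microtus_orientalis,Takifugu_robustus),(Alnus_palustris,(Ailuropoda_montanus,Culex_australis))))),(Pinus_gracilis,Klebsiella_tricolor)),(Anopheles_tricolor,Musca_viridis)),((((Triticum_orientalis,Rana_bicolor),(((Xenopus_viridis,Picea_montanus),Tsuga_niger),Abies_borealis)),((Meleagris_nanus,Neofelis_elegans),(Listeria_sapiens,Cedrus_maculatus))),(((((Canis_bicolor,Clostridium_niger),(Kluyveromyces_nanus,Meles_tricolor)),Ambystoma_albus),Sorghum_palustris),Colobus_brevicauda))); the answer is its 28 terminal taxa in alphabetical order.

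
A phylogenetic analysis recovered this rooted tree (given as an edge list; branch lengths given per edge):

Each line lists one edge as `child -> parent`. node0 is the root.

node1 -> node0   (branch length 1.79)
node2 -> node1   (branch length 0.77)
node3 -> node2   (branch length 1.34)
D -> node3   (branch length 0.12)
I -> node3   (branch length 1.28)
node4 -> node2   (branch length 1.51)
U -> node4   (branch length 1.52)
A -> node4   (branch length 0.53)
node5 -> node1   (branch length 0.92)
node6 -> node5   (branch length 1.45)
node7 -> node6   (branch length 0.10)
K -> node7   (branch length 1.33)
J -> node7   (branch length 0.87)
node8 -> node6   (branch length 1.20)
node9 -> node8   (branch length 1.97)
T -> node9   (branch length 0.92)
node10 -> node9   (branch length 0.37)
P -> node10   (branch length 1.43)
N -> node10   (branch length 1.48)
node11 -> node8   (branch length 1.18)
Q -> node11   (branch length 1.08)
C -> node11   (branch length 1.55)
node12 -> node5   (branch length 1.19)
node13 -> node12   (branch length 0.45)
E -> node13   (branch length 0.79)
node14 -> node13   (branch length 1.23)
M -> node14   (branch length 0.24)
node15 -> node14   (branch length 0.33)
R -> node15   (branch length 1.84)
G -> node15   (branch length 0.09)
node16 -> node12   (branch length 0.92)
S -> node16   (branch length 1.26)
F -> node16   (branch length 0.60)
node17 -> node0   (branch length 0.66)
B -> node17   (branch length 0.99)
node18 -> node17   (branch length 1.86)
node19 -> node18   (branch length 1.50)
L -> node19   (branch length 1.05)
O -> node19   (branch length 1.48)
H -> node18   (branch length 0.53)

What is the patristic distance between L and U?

The path runs L → … → MRCA → … → U; the MRCA is the root of the tree.
Branch lengths along that path: 1.05 + 1.50 + 1.86 + 0.66 + 1.79 + 0.77 + 1.51 + 1.52 = 10.66.

10.66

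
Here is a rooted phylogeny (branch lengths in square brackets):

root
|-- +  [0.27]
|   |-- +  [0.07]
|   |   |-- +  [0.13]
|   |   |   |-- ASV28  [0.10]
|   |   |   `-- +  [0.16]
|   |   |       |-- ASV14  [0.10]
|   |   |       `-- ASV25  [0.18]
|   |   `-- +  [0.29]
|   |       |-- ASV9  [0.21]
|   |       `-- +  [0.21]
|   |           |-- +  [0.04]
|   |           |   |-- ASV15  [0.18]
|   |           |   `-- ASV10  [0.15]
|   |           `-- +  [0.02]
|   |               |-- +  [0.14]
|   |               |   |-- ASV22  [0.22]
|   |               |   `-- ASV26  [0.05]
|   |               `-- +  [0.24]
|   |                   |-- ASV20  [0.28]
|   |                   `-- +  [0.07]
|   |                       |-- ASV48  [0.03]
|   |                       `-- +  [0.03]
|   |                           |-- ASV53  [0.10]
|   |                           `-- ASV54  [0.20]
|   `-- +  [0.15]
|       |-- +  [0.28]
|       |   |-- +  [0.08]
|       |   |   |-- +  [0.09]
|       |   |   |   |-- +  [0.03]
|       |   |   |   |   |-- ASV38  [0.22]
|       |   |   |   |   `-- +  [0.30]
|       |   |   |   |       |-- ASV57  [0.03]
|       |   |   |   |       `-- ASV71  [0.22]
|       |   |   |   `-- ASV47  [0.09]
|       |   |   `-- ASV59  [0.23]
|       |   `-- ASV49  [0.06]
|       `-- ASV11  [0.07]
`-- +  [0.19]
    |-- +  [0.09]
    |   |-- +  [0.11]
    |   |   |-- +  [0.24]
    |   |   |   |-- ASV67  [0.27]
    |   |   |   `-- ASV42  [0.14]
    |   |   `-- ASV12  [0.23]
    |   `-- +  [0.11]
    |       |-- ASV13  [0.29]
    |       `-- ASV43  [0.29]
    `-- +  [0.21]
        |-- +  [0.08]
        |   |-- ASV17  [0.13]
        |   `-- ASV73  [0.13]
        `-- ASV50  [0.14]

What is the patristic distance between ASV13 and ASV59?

The path runs ASV13 → … → MRCA → … → ASV59; the MRCA is the root of the tree.
Branch lengths along that path: 0.29 + 0.11 + 0.09 + 0.19 + 0.27 + 0.15 + 0.28 + 0.08 + 0.23 = 1.69.

1.69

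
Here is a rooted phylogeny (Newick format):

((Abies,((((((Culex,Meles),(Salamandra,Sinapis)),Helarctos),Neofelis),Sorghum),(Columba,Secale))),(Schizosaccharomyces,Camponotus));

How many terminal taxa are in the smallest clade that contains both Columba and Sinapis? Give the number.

The MRCA of Columba and Sinapis is the node subtending ((((((Culex,Meles),(Salamandra,Sinapis)),Helarctos),Neofelis),Sorghum),(Columba,Secale)).
That clade contains 9 terminal taxa: Columba, Culex, Helarctos, Meles, Neofelis, Salamandra, Secale, Sinapis, Sorghum.

9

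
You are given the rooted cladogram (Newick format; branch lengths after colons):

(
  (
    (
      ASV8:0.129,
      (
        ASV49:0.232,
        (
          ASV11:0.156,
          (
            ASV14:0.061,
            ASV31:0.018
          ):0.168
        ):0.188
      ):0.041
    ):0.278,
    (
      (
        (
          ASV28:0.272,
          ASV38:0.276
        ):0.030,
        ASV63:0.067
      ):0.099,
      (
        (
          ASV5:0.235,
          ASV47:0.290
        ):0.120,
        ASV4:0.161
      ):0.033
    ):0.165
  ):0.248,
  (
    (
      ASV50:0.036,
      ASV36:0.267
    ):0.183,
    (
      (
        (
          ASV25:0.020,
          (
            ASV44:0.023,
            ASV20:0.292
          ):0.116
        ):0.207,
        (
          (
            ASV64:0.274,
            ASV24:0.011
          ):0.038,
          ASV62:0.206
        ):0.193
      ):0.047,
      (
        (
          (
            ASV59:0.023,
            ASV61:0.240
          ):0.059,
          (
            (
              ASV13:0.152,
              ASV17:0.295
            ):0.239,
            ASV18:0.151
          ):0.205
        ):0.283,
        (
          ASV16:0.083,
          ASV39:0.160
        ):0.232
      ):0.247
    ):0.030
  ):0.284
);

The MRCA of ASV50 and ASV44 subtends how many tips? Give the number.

15

The MRCA of ASV50 and ASV44 is the node subtending ((ASV50,ASV36),(((ASV25,(ASV44,ASV20)),((ASV64,ASV24),ASV62)),(((ASV59,ASV61),((ASV13,ASV17),ASV18)),(ASV16,ASV39)))).
That clade contains 15 terminal taxa: ASV13, ASV16, ASV17, ASV18, ASV20, ASV24, ASV25, ASV36, ASV39, ASV44, ASV50, ASV59, ASV61, ASV62, ASV64.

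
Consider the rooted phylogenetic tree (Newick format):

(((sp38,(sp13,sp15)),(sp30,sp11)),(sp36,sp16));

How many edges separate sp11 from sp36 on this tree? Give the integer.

The MRCA of sp11 and sp36 is the root of the tree.
From sp11 up to that node: 3 branches. From sp36 up to the same node: 2 branches. Total: 3 + 2 = 5.

5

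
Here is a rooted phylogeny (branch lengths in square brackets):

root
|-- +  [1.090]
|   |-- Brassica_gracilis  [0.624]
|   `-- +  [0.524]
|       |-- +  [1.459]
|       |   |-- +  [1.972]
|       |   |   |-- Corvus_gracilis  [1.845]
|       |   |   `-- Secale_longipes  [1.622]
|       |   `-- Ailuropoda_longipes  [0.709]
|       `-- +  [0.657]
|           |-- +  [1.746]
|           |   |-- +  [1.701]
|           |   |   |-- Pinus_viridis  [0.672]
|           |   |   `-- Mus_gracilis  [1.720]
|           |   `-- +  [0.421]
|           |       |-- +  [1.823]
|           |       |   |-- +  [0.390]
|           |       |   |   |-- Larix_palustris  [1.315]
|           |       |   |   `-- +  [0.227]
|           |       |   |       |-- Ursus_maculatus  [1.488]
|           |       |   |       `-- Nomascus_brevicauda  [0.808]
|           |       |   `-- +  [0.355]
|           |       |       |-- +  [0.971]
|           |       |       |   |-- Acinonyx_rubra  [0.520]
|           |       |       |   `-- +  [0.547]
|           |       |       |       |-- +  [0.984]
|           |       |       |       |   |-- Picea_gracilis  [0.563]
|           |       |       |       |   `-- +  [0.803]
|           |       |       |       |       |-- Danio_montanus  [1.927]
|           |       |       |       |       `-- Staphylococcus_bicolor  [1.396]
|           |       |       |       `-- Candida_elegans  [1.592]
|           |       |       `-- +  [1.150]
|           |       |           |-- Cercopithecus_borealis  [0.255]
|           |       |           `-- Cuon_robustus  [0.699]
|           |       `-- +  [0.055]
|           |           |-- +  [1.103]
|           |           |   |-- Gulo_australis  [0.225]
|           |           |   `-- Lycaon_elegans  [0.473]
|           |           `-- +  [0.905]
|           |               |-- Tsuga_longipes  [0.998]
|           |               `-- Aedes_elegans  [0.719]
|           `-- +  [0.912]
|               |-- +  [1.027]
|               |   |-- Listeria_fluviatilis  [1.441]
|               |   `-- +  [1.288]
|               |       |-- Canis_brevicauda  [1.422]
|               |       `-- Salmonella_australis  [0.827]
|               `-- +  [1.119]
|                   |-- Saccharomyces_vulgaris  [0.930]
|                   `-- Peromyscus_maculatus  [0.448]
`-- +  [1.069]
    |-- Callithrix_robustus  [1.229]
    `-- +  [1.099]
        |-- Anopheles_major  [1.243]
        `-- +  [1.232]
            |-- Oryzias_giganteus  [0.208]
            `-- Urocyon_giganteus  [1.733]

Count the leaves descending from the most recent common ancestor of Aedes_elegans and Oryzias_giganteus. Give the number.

29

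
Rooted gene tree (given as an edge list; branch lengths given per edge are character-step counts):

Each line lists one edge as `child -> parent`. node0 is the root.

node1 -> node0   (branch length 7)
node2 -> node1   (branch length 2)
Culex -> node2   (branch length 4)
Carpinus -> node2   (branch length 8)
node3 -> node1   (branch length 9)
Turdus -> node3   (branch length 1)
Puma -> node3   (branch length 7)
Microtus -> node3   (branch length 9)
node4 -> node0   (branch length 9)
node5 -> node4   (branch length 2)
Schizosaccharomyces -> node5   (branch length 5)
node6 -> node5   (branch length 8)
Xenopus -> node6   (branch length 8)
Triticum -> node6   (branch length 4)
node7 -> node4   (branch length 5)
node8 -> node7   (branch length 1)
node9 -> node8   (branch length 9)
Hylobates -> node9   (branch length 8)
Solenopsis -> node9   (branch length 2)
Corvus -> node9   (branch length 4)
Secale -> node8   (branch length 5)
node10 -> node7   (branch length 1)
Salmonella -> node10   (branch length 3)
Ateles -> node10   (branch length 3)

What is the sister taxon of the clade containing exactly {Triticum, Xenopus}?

Schizosaccharomyces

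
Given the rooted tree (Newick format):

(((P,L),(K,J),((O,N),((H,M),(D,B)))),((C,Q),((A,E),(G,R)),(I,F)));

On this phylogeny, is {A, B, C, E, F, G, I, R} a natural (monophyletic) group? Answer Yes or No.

The MRCA of the listed taxa is the root, so the smallest clade containing them is the whole tree.
That clade also contains D, H, J, K, L, M, N, O, P, Q, which are not in the proposed group, so the group is not monophyletic.

No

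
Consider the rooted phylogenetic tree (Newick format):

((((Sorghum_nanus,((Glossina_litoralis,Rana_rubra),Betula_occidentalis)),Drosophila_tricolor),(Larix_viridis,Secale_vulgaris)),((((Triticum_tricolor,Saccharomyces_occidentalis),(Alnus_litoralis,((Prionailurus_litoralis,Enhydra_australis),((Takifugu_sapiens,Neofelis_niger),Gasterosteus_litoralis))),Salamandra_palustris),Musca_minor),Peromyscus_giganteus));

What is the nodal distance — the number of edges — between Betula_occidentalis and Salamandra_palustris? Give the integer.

9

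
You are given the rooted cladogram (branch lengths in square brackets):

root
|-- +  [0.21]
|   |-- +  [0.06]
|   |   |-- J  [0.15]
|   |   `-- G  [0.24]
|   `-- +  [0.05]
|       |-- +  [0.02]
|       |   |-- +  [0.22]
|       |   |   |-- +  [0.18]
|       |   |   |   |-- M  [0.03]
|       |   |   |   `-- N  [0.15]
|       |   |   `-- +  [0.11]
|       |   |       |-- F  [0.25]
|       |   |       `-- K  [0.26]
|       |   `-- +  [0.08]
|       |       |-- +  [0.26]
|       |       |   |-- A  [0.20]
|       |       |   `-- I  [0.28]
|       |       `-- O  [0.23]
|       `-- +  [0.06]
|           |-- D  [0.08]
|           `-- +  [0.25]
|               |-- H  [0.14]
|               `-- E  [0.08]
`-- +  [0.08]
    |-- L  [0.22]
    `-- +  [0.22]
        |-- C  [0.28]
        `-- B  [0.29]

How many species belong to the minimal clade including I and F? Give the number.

7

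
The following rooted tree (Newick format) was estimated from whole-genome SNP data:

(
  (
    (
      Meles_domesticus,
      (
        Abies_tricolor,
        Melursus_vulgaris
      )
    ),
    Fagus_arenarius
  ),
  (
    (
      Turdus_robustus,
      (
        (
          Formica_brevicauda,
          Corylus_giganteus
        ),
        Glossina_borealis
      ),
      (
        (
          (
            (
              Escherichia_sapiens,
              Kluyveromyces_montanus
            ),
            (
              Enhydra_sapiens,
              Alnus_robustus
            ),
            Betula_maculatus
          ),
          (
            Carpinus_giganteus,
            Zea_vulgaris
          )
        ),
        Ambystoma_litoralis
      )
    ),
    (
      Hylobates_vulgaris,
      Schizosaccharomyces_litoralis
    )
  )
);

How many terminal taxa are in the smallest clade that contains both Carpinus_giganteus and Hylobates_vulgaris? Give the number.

The MRCA of Carpinus_giganteus and Hylobates_vulgaris is the node subtending ((Turdus_robustus,((Formica_brevicauda,Corylus_giganteus),Glossina_borealis),((((Escherichia_sapiens,Kluyveromyces_montanus),(Enhydra_sapiens,Alnus_robustus),Betula_maculatus),(Carpinus_giganteus,Zea_vulgaris)),Ambystoma_litoralis)),(Hylobates_vulgaris,Schizosaccharomyces_litoralis)).
That clade contains 14 terminal taxa: Alnus_robustus, Ambystoma_litoralis, Betula_maculatus, Carpinus_giganteus, Corylus_giganteus, Enhydra_sapiens, Escherichia_sapiens, Formica_brevicauda, Glossina_borealis, Hylobates_vulgaris, Kluyveromyces_montanus, Schizosaccharomyces_litoralis, Turdus_robustus, Zea_vulgaris.

14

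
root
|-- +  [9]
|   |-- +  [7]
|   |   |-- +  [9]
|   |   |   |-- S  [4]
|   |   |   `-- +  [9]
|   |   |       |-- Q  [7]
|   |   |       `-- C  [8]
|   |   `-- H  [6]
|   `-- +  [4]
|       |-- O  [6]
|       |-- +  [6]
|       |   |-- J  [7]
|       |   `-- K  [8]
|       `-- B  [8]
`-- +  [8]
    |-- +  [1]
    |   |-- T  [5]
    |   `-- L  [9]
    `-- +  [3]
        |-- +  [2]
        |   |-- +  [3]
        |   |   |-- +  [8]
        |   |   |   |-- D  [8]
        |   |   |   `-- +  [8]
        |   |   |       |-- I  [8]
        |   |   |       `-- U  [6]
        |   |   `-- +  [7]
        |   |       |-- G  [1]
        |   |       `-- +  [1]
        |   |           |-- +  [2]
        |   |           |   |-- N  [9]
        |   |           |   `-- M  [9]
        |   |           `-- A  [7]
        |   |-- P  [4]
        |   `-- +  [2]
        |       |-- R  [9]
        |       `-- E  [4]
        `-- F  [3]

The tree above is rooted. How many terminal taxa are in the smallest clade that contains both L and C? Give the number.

The MRCA of L and C is the root, so the clade is the entire tree.
That clade contains 21 terminal taxa: A, B, C, D, E, F, G, H, I, J, K, L, M, N, O, P, Q, R, S, T, U.

21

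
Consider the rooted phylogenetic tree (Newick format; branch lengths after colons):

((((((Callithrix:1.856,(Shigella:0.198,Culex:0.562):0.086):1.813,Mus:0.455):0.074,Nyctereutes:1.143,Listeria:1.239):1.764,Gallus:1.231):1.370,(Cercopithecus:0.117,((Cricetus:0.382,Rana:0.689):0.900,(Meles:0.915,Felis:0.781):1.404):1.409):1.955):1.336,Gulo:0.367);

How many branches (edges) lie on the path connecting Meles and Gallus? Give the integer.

6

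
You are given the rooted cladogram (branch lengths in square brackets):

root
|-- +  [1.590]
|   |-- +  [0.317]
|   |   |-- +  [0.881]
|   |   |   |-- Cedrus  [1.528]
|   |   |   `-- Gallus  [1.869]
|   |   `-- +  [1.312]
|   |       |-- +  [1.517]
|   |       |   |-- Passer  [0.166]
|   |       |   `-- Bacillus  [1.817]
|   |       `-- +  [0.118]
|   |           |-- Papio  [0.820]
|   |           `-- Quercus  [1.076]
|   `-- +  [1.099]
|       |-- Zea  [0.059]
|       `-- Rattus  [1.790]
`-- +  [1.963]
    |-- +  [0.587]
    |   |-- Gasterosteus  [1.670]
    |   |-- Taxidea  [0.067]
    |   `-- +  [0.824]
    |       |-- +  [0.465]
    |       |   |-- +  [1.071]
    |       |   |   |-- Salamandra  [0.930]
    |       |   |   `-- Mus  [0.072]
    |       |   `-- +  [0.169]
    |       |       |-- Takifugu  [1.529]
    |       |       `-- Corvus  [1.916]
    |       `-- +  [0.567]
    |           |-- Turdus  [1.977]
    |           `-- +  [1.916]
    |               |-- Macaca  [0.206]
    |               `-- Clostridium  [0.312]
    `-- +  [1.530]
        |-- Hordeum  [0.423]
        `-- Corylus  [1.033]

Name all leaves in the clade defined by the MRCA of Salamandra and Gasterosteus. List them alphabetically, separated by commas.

Clostridium, Corvus, Gasterosteus, Macaca, Mus, Salamandra, Takifugu, Taxidea, Turdus

Tracing Salamandra: it sits inside (Salamandra,Mus).
Tracing Gasterosteus: it sits inside (Gasterosteus,Taxidea,(((Salamandra,Mus),(Takifugu,Corvus)),(Turdus,(Macaca,Clostridium)))).
The smallest clade enclosing both is (Gasterosteus,Taxidea,(((Salamandra,Mus),(Takifugu,Corvus)),(Turdus,(Macaca,Clostridium)))); the answer is its 9 terminal taxa in alphabetical order.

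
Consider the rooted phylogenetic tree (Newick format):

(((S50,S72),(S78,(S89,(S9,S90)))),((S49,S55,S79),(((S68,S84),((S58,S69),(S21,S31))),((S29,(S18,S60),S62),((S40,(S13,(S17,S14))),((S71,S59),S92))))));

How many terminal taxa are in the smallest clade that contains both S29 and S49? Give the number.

20

The MRCA of S29 and S49 is the node subtending ((S49,S55,S79),(((S68,S84),((S58,S69),(S21,S31))),((S29,(S18,S60),S62),((S40,(S13,(S17,S14))),((S71,S59),S92))))).
That clade contains 20 terminal taxa: S13, S14, S17, S18, S21, S29, S31, S40, S49, S55, S58, S59, S60, S62, S68, S69, S71, S79, S84, S92.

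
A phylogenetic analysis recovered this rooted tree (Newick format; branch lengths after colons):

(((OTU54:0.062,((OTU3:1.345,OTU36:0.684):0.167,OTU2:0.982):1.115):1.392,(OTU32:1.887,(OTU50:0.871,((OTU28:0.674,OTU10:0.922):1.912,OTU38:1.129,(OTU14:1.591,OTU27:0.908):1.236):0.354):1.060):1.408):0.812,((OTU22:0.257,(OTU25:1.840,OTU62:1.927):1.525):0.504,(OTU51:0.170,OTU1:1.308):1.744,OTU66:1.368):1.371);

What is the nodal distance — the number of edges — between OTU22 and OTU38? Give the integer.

8

The MRCA of OTU22 and OTU38 is the root of the tree.
From OTU22 up to that node: 3 branches. From OTU38 up to the same node: 5 branches. Total: 3 + 5 = 8.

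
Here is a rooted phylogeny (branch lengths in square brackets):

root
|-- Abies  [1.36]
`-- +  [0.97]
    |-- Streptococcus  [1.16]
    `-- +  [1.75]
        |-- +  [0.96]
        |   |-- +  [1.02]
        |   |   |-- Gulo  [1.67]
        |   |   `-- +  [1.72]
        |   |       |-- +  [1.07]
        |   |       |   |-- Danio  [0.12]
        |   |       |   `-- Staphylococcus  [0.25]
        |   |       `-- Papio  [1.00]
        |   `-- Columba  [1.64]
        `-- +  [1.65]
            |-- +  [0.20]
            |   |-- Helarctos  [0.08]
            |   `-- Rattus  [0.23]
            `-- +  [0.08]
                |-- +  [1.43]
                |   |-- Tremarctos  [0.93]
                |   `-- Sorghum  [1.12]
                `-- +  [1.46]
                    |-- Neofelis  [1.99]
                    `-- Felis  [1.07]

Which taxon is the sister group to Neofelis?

Felis

Neofelis attaches to the tree at the node subtending (Neofelis,Felis).
The other lineage descending from that same node — the sister group — is the single tip Felis.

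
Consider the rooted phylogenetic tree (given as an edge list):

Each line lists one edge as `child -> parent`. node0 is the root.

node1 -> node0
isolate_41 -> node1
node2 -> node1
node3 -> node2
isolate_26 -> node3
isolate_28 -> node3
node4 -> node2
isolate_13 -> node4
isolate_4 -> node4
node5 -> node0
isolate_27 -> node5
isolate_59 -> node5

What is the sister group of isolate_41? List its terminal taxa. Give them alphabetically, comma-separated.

isolate_13, isolate_26, isolate_28, isolate_4

isolate_41 attaches to the tree at the node subtending (isolate_41,((isolate_26,isolate_28),(isolate_13,isolate_4))).
The other lineage descending from that same node — the sister group — is ((isolate_26,isolate_28),(isolate_13,isolate_4)); its 4 tips in alphabetical order are the answer.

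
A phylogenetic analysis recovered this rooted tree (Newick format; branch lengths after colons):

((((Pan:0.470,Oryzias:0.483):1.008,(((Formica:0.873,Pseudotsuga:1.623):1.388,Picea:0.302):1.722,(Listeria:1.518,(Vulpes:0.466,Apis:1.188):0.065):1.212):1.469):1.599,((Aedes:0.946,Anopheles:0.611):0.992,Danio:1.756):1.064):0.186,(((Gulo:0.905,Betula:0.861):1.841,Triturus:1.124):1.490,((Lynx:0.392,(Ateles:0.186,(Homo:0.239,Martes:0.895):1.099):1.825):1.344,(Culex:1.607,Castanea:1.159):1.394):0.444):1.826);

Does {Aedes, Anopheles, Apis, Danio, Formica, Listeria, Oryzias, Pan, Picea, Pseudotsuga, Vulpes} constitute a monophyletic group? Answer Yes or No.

The most recent common ancestor of these taxa subtends (((Pan,Oryzias),(((Formica,Pseudotsuga),Picea),(Listeria,(Vulpes,Apis)))),((Aedes,Anopheles),Danio)).
That clade has exactly 11 tips — every listed taxon and nothing else — so the group is monophyletic.

Yes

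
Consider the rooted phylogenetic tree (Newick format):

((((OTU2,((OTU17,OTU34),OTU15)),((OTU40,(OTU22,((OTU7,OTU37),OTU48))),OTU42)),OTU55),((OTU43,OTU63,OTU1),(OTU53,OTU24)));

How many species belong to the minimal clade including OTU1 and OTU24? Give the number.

5

The MRCA of OTU1 and OTU24 is the node subtending ((OTU43,OTU63,OTU1),(OTU53,OTU24)).
That clade contains 5 terminal taxa: OTU1, OTU24, OTU43, OTU53, OTU63.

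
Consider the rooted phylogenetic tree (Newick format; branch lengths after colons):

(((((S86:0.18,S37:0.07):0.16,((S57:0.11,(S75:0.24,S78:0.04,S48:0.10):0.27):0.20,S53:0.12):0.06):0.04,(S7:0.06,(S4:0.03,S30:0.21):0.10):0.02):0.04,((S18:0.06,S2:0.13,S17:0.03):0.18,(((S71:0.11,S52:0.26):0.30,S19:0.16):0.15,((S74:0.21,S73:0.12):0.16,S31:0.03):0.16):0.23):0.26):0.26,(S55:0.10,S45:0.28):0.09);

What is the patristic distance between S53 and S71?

The path runs S53 → … → MRCA → … → S71; the MRCA is the node subtending ((((S86,S37),((S57,(S75,S78,S48)),S53)),(S7,(S4,S30))),((S18,S2,S17),(((S71,S52),S19),((S74,S73),S31)))).
Branch lengths along that path: 0.12 + 0.06 + 0.04 + 0.04 + 0.26 + 0.23 + 0.15 + 0.30 + 0.11 = 1.31.

1.31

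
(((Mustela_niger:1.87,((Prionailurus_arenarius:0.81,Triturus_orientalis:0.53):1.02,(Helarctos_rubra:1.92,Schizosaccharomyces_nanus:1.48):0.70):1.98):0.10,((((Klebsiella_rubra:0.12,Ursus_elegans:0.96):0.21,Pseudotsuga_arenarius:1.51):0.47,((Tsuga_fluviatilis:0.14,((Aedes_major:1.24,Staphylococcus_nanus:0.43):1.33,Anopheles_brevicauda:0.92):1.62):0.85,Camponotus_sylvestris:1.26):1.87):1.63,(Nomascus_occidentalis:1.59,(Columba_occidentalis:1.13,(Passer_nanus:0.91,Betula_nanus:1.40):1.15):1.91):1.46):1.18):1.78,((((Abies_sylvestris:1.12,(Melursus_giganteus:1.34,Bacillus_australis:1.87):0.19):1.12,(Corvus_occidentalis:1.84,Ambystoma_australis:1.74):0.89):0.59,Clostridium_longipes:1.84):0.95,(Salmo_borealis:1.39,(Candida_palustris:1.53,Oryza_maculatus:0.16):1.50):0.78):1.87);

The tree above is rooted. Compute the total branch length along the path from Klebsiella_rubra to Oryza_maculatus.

The path runs Klebsiella_rubra → … → MRCA → … → Oryza_maculatus; the MRCA is the root of the tree.
Branch lengths along that path: 0.12 + 0.21 + 0.47 + 1.63 + 1.18 + 1.78 + 1.87 + 0.78 + 1.50 + 0.16 = 9.70.

9.70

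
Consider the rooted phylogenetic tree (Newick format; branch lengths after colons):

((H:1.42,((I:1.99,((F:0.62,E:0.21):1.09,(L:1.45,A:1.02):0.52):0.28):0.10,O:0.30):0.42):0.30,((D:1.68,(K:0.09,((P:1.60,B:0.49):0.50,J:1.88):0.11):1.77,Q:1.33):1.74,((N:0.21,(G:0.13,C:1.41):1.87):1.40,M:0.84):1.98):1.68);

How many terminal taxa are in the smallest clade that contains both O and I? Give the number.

6

The MRCA of O and I is the node subtending ((I,((F,E),(L,A))),O).
That clade contains 6 terminal taxa: A, E, F, I, L, O.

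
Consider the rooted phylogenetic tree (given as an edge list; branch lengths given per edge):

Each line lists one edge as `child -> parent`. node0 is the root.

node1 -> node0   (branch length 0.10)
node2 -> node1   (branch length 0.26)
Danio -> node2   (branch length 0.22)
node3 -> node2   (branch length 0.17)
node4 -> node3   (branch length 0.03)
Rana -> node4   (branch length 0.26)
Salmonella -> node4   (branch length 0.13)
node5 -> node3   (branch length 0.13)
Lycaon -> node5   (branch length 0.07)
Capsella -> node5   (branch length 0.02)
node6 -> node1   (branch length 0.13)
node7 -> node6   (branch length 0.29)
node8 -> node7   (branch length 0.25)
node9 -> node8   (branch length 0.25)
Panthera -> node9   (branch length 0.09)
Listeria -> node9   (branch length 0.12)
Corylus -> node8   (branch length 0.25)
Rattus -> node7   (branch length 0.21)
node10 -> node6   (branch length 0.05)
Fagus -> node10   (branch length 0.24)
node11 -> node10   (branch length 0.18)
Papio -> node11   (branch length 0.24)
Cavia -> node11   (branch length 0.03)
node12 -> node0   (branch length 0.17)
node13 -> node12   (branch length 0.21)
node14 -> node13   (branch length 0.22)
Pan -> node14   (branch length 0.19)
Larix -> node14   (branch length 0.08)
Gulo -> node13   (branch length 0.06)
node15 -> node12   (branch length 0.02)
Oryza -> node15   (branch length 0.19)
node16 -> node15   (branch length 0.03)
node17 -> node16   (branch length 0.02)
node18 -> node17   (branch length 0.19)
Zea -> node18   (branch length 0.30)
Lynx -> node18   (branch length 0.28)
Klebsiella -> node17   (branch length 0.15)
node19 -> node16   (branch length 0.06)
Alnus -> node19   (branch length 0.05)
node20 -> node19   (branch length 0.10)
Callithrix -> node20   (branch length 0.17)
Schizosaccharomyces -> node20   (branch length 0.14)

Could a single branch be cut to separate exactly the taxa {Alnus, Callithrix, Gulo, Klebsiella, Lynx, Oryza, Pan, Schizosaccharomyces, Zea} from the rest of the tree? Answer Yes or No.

No

The MRCA of the listed taxa subtends (((Pan,Larix),Gulo),(Oryza,(((Zea,Lynx),Klebsiella),(Alnus,(Callithrix,Schizosaccharomyces))))).
That clade also contains Larix, which is not in the proposed group, so the group is not monophyletic.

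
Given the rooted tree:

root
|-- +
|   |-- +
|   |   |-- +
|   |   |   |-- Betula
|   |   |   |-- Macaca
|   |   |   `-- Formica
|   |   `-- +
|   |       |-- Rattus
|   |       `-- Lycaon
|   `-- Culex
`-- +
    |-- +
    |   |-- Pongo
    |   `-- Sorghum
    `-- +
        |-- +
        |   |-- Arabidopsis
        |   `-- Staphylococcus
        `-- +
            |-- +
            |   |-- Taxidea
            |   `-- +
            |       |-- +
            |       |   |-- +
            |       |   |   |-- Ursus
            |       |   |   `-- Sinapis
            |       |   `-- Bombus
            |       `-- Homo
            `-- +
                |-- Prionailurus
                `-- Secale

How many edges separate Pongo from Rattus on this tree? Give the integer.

The MRCA of Pongo and Rattus is the root of the tree.
From Pongo up to that node: 3 branches. From Rattus up to the same node: 4 branches. Total: 3 + 4 = 7.

7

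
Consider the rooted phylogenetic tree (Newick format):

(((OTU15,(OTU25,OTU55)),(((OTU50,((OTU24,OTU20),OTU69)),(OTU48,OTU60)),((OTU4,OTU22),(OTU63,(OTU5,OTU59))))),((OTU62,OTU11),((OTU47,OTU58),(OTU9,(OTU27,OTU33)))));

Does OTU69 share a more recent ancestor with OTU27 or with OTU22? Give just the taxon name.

The MRCA of OTU69 and OTU22 subtends (((OTU50,((OTU24,OTU20),OTU69)),(OTU48,OTU60)),((OTU4,OTU22),(OTU63,(OTU5,OTU59)))) (11 taxa).
The MRCA of OTU69 and OTU27 is the root, subtending the entire tree (21 taxa).
The first is nested inside the second, so OTU69 shares a more recent common ancestor with OTU22.

OTU22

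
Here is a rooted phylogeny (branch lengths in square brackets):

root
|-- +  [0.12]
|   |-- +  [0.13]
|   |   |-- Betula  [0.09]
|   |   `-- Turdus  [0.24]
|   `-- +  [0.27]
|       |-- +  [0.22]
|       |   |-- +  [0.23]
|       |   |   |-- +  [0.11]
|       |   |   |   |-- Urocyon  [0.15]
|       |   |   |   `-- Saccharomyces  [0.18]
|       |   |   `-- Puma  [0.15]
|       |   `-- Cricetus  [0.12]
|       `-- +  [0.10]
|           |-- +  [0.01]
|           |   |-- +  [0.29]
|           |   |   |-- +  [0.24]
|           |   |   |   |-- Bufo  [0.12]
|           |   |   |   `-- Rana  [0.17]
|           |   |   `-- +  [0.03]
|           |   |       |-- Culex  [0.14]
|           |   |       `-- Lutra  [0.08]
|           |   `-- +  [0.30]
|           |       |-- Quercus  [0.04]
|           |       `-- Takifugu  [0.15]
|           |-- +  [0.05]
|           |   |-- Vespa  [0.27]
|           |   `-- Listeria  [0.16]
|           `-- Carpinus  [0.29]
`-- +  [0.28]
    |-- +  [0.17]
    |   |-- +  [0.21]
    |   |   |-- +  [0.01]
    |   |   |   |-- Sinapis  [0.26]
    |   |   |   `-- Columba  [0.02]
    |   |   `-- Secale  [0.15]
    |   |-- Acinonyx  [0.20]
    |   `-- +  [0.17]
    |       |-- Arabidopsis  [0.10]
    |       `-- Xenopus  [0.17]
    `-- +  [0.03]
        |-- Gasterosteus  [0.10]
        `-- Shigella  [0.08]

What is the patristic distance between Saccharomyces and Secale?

1.94

The path runs Saccharomyces → … → MRCA → … → Secale; the MRCA is the root of the tree.
Branch lengths along that path: 0.18 + 0.11 + 0.23 + 0.22 + 0.27 + 0.12 + 0.28 + 0.17 + 0.21 + 0.15 = 1.94.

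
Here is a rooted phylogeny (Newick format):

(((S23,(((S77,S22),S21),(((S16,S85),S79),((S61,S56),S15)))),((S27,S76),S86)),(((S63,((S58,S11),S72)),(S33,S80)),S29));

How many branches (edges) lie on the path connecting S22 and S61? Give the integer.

The MRCA of S22 and S61 is the node subtending (((S77,S22),S21),(((S16,S85),S79),((S61,S56),S15))).
From S22 up to that node: 3 branches. From S61 up to the same node: 4 branches. Total: 3 + 4 = 7.

7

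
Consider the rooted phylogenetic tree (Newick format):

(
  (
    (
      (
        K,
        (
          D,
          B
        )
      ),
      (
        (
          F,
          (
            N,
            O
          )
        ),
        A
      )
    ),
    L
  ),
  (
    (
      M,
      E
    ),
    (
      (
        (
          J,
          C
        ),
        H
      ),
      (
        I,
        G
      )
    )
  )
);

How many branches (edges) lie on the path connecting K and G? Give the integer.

8

The MRCA of K and G is the root of the tree.
From K up to that node: 4 branches. From G up to the same node: 4 branches. Total: 4 + 4 = 8.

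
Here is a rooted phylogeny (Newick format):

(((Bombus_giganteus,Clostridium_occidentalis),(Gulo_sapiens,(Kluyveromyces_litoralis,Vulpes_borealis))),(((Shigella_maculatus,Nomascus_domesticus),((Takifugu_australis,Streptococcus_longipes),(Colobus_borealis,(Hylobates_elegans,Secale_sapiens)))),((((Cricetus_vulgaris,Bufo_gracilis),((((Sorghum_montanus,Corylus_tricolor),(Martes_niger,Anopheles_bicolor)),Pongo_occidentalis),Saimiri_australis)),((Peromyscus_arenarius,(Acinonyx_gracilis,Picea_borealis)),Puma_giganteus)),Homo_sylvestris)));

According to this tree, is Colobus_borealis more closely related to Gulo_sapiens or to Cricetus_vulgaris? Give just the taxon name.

The MRCA of Colobus_borealis and Cricetus_vulgaris subtends (((Shigella_maculatus,Nomascus_domesticus),((Takifugu_australis,Streptococcus_longipes),(Colobus_borealis,(Hylobates_elegans,Secale_sapiens)))),((((Cricetus_vulgaris,Bufo_gracilis),((((Sorghum_montanus,Corylus_tricolor),(Martes_niger,Anopheles_bicolor)),Pongo_occidentalis),Saimiri_australis)),((Peromyscus_arenarius,(Acinonyx_gracilis,Picea_borealis)),Puma_giganteus)),Homo_sylvestris)) (20 taxa).
The MRCA of Colobus_borealis and Gulo_sapiens is the root, subtending the entire tree (25 taxa).
The first is nested inside the second, so Colobus_borealis shares a more recent common ancestor with Cricetus_vulgaris.

Cricetus_vulgaris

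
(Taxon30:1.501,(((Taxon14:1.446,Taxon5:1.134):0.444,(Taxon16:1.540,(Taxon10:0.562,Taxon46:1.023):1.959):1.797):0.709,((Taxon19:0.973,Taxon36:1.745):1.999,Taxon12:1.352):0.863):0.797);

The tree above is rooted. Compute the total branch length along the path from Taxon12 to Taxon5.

The path runs Taxon12 → … → MRCA → … → Taxon5; the MRCA is the node subtending (((Taxon14,Taxon5),(Taxon16,(Taxon10,Taxon46))),((Taxon19,Taxon36),Taxon12)).
Branch lengths along that path: 1.352 + 0.863 + 0.709 + 0.444 + 1.134 = 4.502.

4.502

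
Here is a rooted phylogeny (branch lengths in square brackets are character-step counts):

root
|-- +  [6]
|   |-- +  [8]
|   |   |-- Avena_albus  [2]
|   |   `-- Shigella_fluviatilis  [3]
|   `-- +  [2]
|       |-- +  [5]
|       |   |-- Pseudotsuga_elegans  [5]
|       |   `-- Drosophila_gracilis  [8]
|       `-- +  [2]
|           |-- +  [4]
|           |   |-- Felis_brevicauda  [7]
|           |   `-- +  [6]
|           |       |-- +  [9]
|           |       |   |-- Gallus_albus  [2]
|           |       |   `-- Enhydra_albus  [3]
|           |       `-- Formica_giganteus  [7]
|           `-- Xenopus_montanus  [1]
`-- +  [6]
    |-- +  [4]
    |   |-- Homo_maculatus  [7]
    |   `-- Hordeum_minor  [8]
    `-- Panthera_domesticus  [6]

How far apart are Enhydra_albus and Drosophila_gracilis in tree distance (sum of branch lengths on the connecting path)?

The path runs Enhydra_albus → … → MRCA → … → Drosophila_gracilis; the MRCA is the node subtending ((Pseudotsuga_elegans,Drosophila_gracilis),((Felis_brevicauda,((Gallus_albus,Enhydra_albus),Formica_giganteus)),Xenopus_montanus)).
Branch lengths along that path: 3 + 9 + 6 + 4 + 2 + 5 + 8 = 37.

37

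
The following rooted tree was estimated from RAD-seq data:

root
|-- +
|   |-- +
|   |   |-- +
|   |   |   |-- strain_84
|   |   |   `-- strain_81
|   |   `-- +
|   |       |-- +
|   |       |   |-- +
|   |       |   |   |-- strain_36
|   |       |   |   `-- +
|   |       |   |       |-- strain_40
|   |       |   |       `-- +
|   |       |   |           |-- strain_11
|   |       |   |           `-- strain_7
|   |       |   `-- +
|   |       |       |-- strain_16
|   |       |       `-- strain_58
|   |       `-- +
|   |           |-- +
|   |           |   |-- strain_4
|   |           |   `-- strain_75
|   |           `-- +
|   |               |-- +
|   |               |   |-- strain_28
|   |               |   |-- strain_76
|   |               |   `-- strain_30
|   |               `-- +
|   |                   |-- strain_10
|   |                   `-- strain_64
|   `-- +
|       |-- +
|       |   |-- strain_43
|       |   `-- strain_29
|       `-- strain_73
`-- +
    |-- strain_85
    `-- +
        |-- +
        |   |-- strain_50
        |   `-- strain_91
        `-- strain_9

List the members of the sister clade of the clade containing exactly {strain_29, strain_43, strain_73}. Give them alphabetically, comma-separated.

The clade containing exactly {strain_29, strain_43, strain_73} attaches to the tree at the node subtending (((strain_84,strain_81),(((strain_36,(strain_40,(strain_11,strain_7))),(strain_16,strain_58)),((strain_4,strain_75),((strain_28,strain_76,strain_30),(strain_10,strain_64))))),((strain_43,strain_29),strain_73)).
The other lineage descending from that same node — the sister group — is ((strain_84,strain_81),(((strain_36,(strain_40,(strain_11,strain_7))),(strain_16,strain_58)),((strain_4,strain_75),((strain_28,strain_76,strain_30),(strain_10,strain_64))))); its 15 tips in alphabetical order are the answer.

strain_10, strain_11, strain_16, strain_28, strain_30, strain_36, strain_4, strain_40, strain_58, strain_64, strain_7, strain_75, strain_76, strain_81, strain_84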